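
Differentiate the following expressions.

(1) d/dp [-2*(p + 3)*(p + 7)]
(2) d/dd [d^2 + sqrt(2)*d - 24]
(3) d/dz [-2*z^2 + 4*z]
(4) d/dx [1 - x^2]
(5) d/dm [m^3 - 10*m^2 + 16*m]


(1) = -4*p - 20
(2) = 2*d + sqrt(2)
(3) = 4 - 4*z
(4) = -2*x
(5) = 3*m^2 - 20*m + 16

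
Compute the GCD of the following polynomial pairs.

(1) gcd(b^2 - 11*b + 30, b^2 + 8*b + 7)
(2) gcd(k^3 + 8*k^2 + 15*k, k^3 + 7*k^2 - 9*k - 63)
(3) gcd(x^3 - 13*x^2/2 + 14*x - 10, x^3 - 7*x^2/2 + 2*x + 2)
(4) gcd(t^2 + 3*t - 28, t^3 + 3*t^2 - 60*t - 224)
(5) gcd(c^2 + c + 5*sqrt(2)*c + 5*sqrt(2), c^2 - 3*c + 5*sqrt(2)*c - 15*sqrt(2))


(1) = 1
(2) = gcd(k*(k + 3)*(k + 5), (k - 3)*(k + 3)*(k + 7)) = k + 3
(3) = x^2 - 4*x + 4
(4) = t + 7
(5) = c + 5*sqrt(2)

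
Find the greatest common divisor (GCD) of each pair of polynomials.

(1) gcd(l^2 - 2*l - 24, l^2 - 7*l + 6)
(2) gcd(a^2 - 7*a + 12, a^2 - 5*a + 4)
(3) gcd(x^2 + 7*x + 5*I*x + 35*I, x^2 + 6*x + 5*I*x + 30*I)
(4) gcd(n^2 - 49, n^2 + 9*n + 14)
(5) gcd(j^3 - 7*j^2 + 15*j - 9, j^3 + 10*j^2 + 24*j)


(1) = l - 6
(2) = a - 4
(3) = gcd((x + 7)*(x + 5*I), (x + 6)*(x + 5*I)) = x + 5*I
(4) = gcd((n - 7)*(n + 7), (n + 2)*(n + 7)) = n + 7
(5) = 1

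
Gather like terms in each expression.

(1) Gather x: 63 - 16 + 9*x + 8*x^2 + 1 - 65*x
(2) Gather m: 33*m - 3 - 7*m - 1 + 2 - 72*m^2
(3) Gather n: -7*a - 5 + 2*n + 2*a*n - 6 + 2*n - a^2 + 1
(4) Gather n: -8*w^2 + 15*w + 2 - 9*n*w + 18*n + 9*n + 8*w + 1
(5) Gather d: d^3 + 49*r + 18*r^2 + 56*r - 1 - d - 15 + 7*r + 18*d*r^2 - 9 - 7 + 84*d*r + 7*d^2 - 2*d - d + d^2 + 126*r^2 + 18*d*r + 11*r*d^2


(1) = 8*x^2 - 56*x + 48
(2) = -72*m^2 + 26*m - 2
(3) = -a^2 - 7*a + n*(2*a + 4) - 10
(4) = n*(27 - 9*w) - 8*w^2 + 23*w + 3
(5) = d^3 + d^2*(11*r + 8) + d*(18*r^2 + 102*r - 4) + 144*r^2 + 112*r - 32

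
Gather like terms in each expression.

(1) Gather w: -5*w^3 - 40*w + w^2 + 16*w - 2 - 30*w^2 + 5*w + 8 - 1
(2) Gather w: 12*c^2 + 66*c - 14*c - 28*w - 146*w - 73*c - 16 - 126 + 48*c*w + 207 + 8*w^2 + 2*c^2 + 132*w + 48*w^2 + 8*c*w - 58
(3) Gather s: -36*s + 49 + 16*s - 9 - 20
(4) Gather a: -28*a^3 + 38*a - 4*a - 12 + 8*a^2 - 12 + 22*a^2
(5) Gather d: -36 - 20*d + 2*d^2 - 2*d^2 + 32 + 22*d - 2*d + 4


(1) = -5*w^3 - 29*w^2 - 19*w + 5
(2) = 14*c^2 - 21*c + 56*w^2 + w*(56*c - 42) + 7
(3) = 20 - 20*s
(4) = -28*a^3 + 30*a^2 + 34*a - 24
(5) = 0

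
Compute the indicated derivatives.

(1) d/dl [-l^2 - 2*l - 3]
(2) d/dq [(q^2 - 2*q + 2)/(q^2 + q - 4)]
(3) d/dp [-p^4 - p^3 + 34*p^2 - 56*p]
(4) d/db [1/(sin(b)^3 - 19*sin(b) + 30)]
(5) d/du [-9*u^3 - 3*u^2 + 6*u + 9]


(1) = -2*l - 2
(2) = 3*(q^2 - 4*q + 2)/(q^4 + 2*q^3 - 7*q^2 - 8*q + 16)
(3) = -4*p^3 - 3*p^2 + 68*p - 56
(4) = (19 - 3*sin(b)^2)*cos(b)/(sin(b)^3 - 19*sin(b) + 30)^2
(5) = -27*u^2 - 6*u + 6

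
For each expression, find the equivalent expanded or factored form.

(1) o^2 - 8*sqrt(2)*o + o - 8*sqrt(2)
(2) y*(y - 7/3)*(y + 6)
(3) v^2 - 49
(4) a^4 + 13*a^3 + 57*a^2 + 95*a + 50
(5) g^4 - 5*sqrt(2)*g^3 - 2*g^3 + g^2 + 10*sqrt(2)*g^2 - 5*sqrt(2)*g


(1) = (o + 1)*(o - 8*sqrt(2))
(2) = y^3 + 11*y^2/3 - 14*y
(3) = (v - 7)*(v + 7)
(4) = (a + 1)*(a + 2)*(a + 5)^2
(5) = g*(g - 1)^2*(g - 5*sqrt(2))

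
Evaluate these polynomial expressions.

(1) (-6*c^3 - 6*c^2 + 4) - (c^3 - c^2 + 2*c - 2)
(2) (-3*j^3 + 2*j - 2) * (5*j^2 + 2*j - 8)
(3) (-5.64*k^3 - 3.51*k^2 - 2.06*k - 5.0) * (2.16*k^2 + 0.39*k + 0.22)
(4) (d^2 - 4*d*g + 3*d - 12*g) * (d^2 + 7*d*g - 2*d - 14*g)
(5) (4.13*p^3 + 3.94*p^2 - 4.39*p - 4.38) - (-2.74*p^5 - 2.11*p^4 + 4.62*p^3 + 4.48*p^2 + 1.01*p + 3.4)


(1) = -7*c^3 - 5*c^2 - 2*c + 6
(2) = -15*j^5 - 6*j^4 + 34*j^3 - 6*j^2 - 20*j + 16
(3) = -12.1824*k^5 - 9.7812*k^4 - 7.0593*k^3 - 12.3756*k^2 - 2.4032*k - 1.1
(4) = d^4 + 3*d^3*g + d^3 - 28*d^2*g^2 + 3*d^2*g - 6*d^2 - 28*d*g^2 - 18*d*g + 168*g^2
(5) = 2.74*p^5 + 2.11*p^4 - 0.49*p^3 - 0.54*p^2 - 5.4*p - 7.78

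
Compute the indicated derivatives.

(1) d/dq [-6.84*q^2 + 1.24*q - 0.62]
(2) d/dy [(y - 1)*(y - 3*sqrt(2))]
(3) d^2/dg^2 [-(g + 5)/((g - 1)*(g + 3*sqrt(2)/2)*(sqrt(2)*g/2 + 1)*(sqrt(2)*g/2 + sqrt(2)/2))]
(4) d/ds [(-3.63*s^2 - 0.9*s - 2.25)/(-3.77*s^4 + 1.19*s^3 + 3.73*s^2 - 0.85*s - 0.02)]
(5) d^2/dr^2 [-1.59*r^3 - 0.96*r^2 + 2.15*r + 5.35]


(1) = 1.24 - 13.68*q
(2) = 2*y - 3*sqrt(2) - 1
(3) = 4*(-12*sqrt(2)*g^7 - 100*sqrt(2)*g^6 - 80*g^6 - 750*g^5 - 87*sqrt(2)*g^5 - 930*sqrt(2)*g^4 - 90*g^4 - 700*g^3 - 93*sqrt(2)*g^3 - 180*g^2 + 75*sqrt(2)*g^2 - 150*g - 36*sqrt(2)*g - 185*sqrt(2) + 30)/(2*sqrt(2)*g^12 + 30*g^11 + 87*sqrt(2)*g^10 + 215*g^9 + 6*sqrt(2)*g^8 - 555*g^7 - 506*sqrt(2)*g^6 + 75*g^5 + 582*sqrt(2)*g^4 + 505*g^3 - 117*sqrt(2)*g^2 - 270*g - 54*sqrt(2))
(4) = (-27.3702*s^5 - 5.8593*s^4 - 31.788*s^3 + 14.475*s^2 + 16.9302*s - 1.8945)/(14.2129*s^8 - 8.9726*s^7 - 26.7081*s^6 + 15.2864*s^5 + 12.0407*s^4 - 6.3886*s^3 + 0.5733*s^2 + 0.034*s + 0.0004)
(5) = -9.54*r - 1.92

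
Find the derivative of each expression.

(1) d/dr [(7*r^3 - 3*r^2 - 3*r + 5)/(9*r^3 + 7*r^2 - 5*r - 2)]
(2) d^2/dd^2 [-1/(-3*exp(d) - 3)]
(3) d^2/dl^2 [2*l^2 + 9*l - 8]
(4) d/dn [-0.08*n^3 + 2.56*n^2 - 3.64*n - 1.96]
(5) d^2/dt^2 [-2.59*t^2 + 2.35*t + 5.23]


(1) = (76*r^4 - 16*r^3 - 141*r^2 - 58*r + 31)/(81*r^6 + 126*r^5 - 41*r^4 - 106*r^3 - 3*r^2 + 20*r + 4)
(2) = (exp(d) - 1)*exp(d)/(3*(exp(d) + 1)^3)
(3) = 4
(4) = -0.24*n^2 + 5.12*n - 3.64
(5) = -5.18000000000000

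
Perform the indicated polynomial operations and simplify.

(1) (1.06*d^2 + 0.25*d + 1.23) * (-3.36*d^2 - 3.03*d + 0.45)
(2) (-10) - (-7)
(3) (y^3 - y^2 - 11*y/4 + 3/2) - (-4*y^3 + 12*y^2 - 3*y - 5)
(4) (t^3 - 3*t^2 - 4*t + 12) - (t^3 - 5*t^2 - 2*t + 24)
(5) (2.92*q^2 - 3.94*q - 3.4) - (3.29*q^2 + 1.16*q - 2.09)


(1) = -3.5616*d^4 - 4.0518*d^3 - 4.4133*d^2 - 3.6144*d + 0.5535
(2) = -3
(3) = 5*y^3 - 13*y^2 + y/4 + 13/2
(4) = 2*t^2 - 2*t - 12
(5) = -0.37*q^2 - 5.1*q - 1.31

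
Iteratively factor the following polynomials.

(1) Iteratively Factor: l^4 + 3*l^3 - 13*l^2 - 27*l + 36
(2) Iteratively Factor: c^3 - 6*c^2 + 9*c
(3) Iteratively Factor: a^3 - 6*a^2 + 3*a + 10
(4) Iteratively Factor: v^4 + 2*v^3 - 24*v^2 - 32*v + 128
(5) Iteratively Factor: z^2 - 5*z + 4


(1) = (l + 4)*(l^3 - l^2 - 9*l + 9) = (l + 3)*(l + 4)*(l^2 - 4*l + 3) = (l - 3)*(l + 3)*(l + 4)*(l - 1)
(2) = (c - 3)*(c^2 - 3*c) = c*(c - 3)*(c - 3)
(3) = (a - 5)*(a^2 - a - 2) = (a - 5)*(a + 1)*(a - 2)
(4) = (v + 4)*(v^3 - 2*v^2 - 16*v + 32) = (v + 4)^2*(v^2 - 6*v + 8) = (v - 2)*(v + 4)^2*(v - 4)
(5) = (z - 4)*(z - 1)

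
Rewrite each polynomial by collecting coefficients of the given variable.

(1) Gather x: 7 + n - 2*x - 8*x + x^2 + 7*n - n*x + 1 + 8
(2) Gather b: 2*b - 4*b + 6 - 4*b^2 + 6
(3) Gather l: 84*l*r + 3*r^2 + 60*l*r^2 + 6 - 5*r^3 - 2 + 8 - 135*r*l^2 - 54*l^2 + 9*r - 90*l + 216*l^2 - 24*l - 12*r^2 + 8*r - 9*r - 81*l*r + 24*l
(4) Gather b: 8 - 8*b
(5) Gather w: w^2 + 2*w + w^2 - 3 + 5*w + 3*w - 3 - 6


(1) = 8*n + x^2 + x*(-n - 10) + 16
(2) = -4*b^2 - 2*b + 12
(3) = l^2*(162 - 135*r) + l*(60*r^2 + 3*r - 90) - 5*r^3 - 9*r^2 + 8*r + 12
(4) = 8 - 8*b
(5) = 2*w^2 + 10*w - 12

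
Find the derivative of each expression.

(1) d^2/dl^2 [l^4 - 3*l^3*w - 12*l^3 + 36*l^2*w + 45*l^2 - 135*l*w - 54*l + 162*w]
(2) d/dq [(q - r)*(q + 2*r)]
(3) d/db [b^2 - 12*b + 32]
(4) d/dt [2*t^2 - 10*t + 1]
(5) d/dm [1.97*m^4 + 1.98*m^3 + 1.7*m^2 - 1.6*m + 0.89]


(1) = 12*l^2 - 18*l*w - 72*l + 72*w + 90
(2) = 2*q + r
(3) = 2*b - 12
(4) = 4*t - 10
(5) = 7.88*m^3 + 5.94*m^2 + 3.4*m - 1.6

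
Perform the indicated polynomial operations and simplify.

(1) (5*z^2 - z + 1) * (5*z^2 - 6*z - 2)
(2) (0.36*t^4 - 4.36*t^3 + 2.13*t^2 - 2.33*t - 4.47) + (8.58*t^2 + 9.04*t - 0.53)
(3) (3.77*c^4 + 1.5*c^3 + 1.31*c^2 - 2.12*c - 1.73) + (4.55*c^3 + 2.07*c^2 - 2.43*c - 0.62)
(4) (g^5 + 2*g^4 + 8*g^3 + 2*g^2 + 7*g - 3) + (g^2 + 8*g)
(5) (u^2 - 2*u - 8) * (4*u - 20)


(1) = 25*z^4 - 35*z^3 + z^2 - 4*z - 2
(2) = 0.36*t^4 - 4.36*t^3 + 10.71*t^2 + 6.71*t - 5.0
(3) = 3.77*c^4 + 6.05*c^3 + 3.38*c^2 - 4.55*c - 2.35
(4) = g^5 + 2*g^4 + 8*g^3 + 3*g^2 + 15*g - 3
(5) = 4*u^3 - 28*u^2 + 8*u + 160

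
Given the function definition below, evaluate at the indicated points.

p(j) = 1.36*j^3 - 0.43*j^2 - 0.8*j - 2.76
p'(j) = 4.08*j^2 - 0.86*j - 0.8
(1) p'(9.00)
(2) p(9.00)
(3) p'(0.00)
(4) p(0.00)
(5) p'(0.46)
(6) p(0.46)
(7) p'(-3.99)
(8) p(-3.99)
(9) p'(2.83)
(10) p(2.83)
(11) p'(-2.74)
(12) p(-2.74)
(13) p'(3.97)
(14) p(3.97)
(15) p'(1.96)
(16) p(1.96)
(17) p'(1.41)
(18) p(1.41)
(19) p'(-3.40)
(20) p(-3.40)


(1) = 321.94
(2) = 946.65
(3) = -0.80
(4) = -2.76
(5) = -0.33
(6) = -3.09
(7) = 67.59
(8) = -92.80
(9) = 29.44
(10) = 22.36
(11) = 32.19
(12) = -31.77
(13) = 60.09
(14) = 72.38
(15) = 13.19
(16) = 4.26
(17) = 6.10
(18) = -0.93
(19) = 49.29
(20) = -58.46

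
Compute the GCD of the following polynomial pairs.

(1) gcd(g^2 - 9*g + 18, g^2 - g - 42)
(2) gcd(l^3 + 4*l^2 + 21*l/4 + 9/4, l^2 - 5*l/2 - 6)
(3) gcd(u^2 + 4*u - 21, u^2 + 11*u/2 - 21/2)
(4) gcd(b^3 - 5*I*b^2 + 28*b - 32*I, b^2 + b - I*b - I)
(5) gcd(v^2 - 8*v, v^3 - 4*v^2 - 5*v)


(1) = gcd((g - 6)*(g - 3), (g - 7)*(g + 6)) = 1
(2) = l + 3/2
(3) = u + 7
(4) = gcd((b - 8*I)*(b - I)*(b + 4*I), (b + 1)*(b - I)) = b - I
(5) = gcd(v*(v - 8), v*(v - 5)*(v + 1)) = v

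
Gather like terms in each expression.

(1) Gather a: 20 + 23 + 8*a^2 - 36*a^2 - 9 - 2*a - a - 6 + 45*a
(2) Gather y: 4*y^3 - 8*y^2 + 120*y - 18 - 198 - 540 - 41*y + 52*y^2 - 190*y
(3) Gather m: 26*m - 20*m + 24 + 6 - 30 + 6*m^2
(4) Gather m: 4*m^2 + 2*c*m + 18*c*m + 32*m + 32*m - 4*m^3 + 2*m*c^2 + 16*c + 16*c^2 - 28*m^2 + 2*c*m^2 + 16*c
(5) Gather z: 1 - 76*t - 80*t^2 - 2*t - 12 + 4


(1) = -28*a^2 + 42*a + 28
(2) = 4*y^3 + 44*y^2 - 111*y - 756
(3) = 6*m^2 + 6*m
(4) = 16*c^2 + 32*c - 4*m^3 + m^2*(2*c - 24) + m*(2*c^2 + 20*c + 64)
(5) = -80*t^2 - 78*t - 7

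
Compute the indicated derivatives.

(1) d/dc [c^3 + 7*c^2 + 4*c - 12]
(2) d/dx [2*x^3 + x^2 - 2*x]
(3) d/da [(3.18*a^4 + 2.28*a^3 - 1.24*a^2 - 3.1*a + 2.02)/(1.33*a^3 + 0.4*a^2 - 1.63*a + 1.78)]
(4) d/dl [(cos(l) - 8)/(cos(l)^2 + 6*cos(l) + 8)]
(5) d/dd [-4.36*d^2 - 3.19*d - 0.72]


(1) = 3*c^2 + 14*c + 4
(2) = 6*x^2 + 2*x - 2
(3) = (4.2294*a^6 + 2.544*a^5 - 12.989*a^4 + 23.4548*a^3 + 7.3766*a^2 - 6.0304*a - 2.2254)/(1.7689*a^6 + 1.064*a^5 - 4.1758*a^4 + 3.4308*a^3 + 4.0809*a^2 - 5.8028*a + 3.1684)
(4) = (cos(l)^2 - 16*cos(l) - 56)*sin(l)/(cos(l)^2 + 6*cos(l) + 8)^2
(5) = -8.72*d - 3.19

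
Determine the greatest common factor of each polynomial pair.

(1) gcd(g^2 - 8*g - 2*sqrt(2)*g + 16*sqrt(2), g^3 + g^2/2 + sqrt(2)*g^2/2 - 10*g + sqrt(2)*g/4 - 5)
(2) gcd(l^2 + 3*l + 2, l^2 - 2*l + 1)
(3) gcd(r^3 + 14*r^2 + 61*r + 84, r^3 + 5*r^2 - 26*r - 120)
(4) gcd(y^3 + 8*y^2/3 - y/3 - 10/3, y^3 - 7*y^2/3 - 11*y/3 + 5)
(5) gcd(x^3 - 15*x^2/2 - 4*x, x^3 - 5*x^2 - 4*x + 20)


(1) = gcd((g - 8)*(g - 2*sqrt(2)), (g + 1/2)*(g - 2*sqrt(2))*(g + 5*sqrt(2)/2)) = g - 2*sqrt(2)
(2) = 1
(3) = gcd((r + 3)*(r + 4)*(r + 7), (r - 5)*(r + 4)*(r + 6)) = r + 4
(4) = y^2 + 2*y/3 - 5/3
(5) = 1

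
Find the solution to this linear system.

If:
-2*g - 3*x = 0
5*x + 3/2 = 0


Then:
g = 9/20
x = -3/10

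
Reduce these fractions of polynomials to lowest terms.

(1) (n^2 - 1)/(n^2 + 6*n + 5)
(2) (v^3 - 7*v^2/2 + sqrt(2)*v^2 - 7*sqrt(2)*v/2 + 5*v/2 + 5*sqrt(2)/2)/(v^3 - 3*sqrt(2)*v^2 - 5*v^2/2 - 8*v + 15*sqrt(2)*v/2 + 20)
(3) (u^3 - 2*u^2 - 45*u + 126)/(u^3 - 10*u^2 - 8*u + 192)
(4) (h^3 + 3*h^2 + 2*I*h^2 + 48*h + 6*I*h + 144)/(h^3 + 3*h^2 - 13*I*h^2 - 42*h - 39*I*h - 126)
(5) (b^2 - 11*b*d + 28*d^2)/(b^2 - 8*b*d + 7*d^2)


(1) = (n - 1)/(n + 5)
(2) = (4*v - 4)/(4*v - 16*sqrt(2))
(3) = (u^2 + 4*u - 21)/(u^2 - 4*u - 32)
(4) = (h + 8*I)/(h - 7*I)
(5) = (b - 4*d)/(b - d)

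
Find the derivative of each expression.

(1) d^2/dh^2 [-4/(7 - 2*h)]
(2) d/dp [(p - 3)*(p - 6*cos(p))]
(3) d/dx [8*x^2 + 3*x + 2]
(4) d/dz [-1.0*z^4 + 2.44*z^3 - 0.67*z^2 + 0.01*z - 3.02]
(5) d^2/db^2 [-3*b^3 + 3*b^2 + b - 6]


(1) = 32/(2*h - 7)^3
(2) = p + (p - 3)*(6*sin(p) + 1) - 6*cos(p)
(3) = 16*x + 3
(4) = -4.0*z^3 + 7.32*z^2 - 1.34*z + 0.01
(5) = 6 - 18*b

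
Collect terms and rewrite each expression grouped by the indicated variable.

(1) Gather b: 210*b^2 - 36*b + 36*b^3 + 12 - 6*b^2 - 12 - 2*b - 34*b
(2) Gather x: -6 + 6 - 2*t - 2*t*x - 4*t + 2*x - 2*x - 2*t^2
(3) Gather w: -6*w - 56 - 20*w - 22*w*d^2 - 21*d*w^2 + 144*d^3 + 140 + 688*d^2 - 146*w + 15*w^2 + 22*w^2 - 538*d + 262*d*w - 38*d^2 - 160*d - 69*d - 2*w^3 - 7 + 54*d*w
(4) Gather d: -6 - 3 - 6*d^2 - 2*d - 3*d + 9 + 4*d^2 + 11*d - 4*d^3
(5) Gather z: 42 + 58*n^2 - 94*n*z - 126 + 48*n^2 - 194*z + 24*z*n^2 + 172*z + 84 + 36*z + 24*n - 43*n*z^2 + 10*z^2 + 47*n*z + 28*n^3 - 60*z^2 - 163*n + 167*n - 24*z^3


(1) = 36*b^3 + 204*b^2 - 72*b
(2) = -2*t^2 - 2*t*x - 6*t
(3) = 144*d^3 + 650*d^2 - 767*d - 2*w^3 + w^2*(37 - 21*d) + w*(-22*d^2 + 316*d - 172) + 77
(4) = -4*d^3 - 2*d^2 + 6*d
(5) = 28*n^3 + 106*n^2 + 28*n - 24*z^3 + z^2*(-43*n - 50) + z*(24*n^2 - 47*n + 14)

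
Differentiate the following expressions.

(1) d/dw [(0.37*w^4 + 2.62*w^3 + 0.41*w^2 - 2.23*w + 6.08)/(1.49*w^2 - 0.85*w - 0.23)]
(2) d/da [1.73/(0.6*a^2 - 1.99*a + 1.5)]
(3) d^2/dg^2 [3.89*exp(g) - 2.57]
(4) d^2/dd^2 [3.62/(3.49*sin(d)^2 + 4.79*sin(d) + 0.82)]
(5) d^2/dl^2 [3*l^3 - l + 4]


(1) = (1.1026*w^5 + 2.9603*w^4 - 4.7944*w^3 + 1.1664*w^2 - 18.307*w + 5.6809)/(2.2201*w^4 - 2.533*w^3 + 0.0371*w^2 + 0.391*w + 0.0529)
(2) = (3.4427 - 2.076*a)/(0.6*a^2 - 1.99*a + 1.5)^2
(3) = 3.89*exp(g)
(4) = (-176.367848*sin(d)^4 - 181.547706*sin(d)^3 + 222.932994*sin(d)^2 + 377.314048*sin(d) + 145.395852)/(3.49*sin(d)^2 + 4.79*sin(d) + 0.82)^3
(5) = 18*l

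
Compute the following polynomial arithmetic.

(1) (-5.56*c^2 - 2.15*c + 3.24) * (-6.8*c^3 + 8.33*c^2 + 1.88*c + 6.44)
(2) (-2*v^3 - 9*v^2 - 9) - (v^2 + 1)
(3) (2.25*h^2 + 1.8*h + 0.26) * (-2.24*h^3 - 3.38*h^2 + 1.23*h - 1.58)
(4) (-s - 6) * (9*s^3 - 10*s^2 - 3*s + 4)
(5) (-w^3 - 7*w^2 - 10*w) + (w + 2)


(1) = 37.808*c^5 - 31.6948*c^4 - 50.3943*c^3 - 12.8592*c^2 - 7.7548*c + 20.8656
(2) = -2*v^3 - 10*v^2 - 10
(3) = -5.04*h^5 - 11.637*h^4 - 3.8989*h^3 - 2.2198*h^2 - 2.5242*h - 0.4108
(4) = -9*s^4 - 44*s^3 + 63*s^2 + 14*s - 24
(5) = -w^3 - 7*w^2 - 9*w + 2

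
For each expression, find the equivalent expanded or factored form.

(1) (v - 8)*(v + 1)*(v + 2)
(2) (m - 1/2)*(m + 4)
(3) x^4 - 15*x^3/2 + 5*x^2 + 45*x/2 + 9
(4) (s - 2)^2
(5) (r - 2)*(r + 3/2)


(1) = v^3 - 5*v^2 - 22*v - 16
(2) = m^2 + 7*m/2 - 2
(3) = (x - 6)*(x - 3)*(x + 1/2)*(x + 1)
(4) = s^2 - 4*s + 4
(5) = r^2 - r/2 - 3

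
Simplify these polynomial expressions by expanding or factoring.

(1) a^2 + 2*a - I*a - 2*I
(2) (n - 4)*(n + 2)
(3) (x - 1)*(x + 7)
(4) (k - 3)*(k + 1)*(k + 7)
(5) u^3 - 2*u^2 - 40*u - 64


(1) = (a + 2)*(a - I)
(2) = n^2 - 2*n - 8
(3) = x^2 + 6*x - 7
(4) = k^3 + 5*k^2 - 17*k - 21
(5) = (u - 8)*(u + 2)*(u + 4)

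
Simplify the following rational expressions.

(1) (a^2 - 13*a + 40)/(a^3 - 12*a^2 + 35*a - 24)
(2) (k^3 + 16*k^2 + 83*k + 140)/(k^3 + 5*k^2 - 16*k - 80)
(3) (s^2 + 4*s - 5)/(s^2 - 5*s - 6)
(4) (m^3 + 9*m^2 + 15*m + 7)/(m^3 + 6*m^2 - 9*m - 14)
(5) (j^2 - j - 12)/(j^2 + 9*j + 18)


(1) = (a - 5)/(a^2 - 4*a + 3)
(2) = (k + 7)/(k - 4)
(3) = (s^2 + 4*s - 5)/(s^2 - 5*s - 6)
(4) = (m + 1)/(m - 2)
(5) = (j - 4)/(j + 6)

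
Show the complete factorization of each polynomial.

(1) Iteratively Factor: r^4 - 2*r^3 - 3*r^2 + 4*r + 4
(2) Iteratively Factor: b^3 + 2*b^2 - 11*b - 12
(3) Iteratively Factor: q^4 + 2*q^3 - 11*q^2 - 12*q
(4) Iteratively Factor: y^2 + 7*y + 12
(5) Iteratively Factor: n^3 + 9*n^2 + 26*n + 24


(1) = (r + 1)*(r^3 - 3*r^2 + 4) = (r - 2)*(r + 1)*(r^2 - r - 2) = (r - 2)^2*(r + 1)*(r + 1)
(2) = (b - 3)*(b^2 + 5*b + 4) = (b - 3)*(b + 4)*(b + 1)
(3) = (q + 4)*(q^3 - 2*q^2 - 3*q) = q*(q + 4)*(q^2 - 2*q - 3) = q*(q + 1)*(q + 4)*(q - 3)
(4) = (y + 4)*(y + 3)
(5) = (n + 4)*(n^2 + 5*n + 6) = (n + 3)*(n + 4)*(n + 2)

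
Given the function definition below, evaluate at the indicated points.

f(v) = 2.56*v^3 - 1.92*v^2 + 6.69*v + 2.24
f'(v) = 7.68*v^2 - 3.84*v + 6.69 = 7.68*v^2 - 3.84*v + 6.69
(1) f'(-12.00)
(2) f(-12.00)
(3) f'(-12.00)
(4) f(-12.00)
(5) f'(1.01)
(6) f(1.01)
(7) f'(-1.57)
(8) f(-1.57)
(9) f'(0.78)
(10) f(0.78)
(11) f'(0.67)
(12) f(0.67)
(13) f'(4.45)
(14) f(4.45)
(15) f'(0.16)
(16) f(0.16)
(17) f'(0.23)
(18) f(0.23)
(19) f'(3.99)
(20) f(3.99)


(1) = 1158.69
(2) = -4778.20
(3) = 1158.69
(4) = -4778.20
(5) = 10.65
(6) = 9.68
(7) = 31.65
(8) = -22.90
(9) = 8.37
(10) = 7.50
(11) = 7.56
(12) = 6.63
(13) = 141.69
(14) = 219.58
(15) = 6.27
(16) = 3.27
(17) = 6.21
(18) = 3.71
(19) = 113.63
(20) = 160.98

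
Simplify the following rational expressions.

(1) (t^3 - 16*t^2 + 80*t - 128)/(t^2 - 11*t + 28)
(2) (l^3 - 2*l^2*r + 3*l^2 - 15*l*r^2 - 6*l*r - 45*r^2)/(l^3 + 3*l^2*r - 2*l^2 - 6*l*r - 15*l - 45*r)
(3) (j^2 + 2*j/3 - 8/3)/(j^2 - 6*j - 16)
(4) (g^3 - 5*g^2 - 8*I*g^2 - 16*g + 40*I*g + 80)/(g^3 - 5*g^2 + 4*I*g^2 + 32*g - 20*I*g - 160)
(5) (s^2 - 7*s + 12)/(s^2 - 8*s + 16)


(1) = (t^2 - 12*t + 32)/(t - 7)
(2) = (l - 5*r)/(l - 5)
(3) = (3*j - 4)/(3*j - 24)
(4) = (g - 4*I)/(g + 8*I)
(5) = (s - 3)/(s - 4)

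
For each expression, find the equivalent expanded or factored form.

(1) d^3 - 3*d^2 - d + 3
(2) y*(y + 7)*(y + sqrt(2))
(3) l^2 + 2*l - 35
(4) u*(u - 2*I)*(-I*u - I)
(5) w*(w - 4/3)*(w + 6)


(1) = (d - 3)*(d - 1)*(d + 1)
(2) = y^3 + sqrt(2)*y^2 + 7*y^2 + 7*sqrt(2)*y
(3) = (l - 5)*(l + 7)
(4) = -I*u^3 - 2*u^2 - I*u^2 - 2*u
(5) = w^3 + 14*w^2/3 - 8*w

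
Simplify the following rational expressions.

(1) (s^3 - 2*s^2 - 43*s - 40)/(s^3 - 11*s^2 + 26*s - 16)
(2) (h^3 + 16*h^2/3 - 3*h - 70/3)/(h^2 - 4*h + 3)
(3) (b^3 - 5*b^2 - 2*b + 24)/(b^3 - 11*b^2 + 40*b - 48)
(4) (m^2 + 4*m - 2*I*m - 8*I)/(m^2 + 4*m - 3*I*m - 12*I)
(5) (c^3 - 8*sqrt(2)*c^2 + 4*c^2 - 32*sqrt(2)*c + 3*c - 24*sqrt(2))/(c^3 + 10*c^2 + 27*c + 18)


(1) = (s^2 + 6*s + 5)/(s^2 - 3*s + 2)
(2) = (3*h^3 + 16*h^2 - 9*h - 70)/(3*h^2 - 12*h + 9)
(3) = (b + 2)/(b - 4)
(4) = (m - 2*I)/(m - 3*I)
(5) = (c - 8*sqrt(2))/(c + 6)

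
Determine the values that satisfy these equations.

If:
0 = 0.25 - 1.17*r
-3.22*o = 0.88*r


Then:
o = -0.06
r = 0.21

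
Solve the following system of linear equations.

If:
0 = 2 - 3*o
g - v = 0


Then:
g = v
o = 2/3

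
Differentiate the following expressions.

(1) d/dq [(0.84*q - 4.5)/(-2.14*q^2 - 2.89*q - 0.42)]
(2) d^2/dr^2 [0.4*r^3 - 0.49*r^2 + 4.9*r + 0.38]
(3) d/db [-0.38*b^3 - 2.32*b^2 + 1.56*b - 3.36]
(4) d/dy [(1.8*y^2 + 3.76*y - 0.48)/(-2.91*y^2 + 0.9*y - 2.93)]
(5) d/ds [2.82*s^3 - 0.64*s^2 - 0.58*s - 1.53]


(1) = (1.7976*q^2 - 19.26*q - 13.3578)/(4.5796*q^4 + 12.3692*q^3 + 10.1497*q^2 + 2.4276*q + 0.1764)
(2) = 2.4*r - 0.98
(3) = -1.14*b^2 - 4.64*b + 1.56
(4) = (12.5616*y^2 - 13.3416*y - 10.5848)/(8.4681*y^4 - 5.238*y^3 + 17.8626*y^2 - 5.274*y + 8.5849)
(5) = 8.46*s^2 - 1.28*s - 0.58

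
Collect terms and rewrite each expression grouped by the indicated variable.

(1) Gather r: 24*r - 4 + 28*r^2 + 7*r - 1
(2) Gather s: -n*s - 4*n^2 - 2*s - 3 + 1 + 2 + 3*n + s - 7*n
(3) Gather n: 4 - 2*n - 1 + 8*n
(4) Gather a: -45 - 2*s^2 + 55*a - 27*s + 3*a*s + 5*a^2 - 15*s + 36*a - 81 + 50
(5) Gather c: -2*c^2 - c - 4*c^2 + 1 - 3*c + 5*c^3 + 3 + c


(1) = 28*r^2 + 31*r - 5
(2) = -4*n^2 - 4*n + s*(-n - 1)
(3) = 6*n + 3
(4) = 5*a^2 + a*(3*s + 91) - 2*s^2 - 42*s - 76
(5) = 5*c^3 - 6*c^2 - 3*c + 4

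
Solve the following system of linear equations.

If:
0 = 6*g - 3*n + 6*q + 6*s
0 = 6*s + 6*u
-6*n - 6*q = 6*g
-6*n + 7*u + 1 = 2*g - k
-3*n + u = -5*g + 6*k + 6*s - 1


Then:
g = 75*u/7 + 1
k = 73*u/7 + 1
n = -2*u/3
q = -211*u/21 - 1
s = -u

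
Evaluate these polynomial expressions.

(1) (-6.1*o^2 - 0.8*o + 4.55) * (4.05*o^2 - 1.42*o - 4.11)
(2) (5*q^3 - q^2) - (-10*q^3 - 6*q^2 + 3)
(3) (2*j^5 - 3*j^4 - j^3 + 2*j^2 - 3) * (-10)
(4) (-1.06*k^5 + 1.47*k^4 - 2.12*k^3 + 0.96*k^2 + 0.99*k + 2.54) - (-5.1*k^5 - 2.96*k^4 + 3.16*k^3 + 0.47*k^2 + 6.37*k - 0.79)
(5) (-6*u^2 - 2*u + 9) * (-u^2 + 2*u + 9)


(1) = -24.705*o^4 + 5.422*o^3 + 44.6345*o^2 - 3.173*o - 18.7005
(2) = 15*q^3 + 5*q^2 - 3
(3) = -20*j^5 + 30*j^4 + 10*j^3 - 20*j^2 + 30
(4) = 4.04*k^5 + 4.43*k^4 - 5.28*k^3 + 0.49*k^2 - 5.38*k + 3.33
(5) = 6*u^4 - 10*u^3 - 67*u^2 + 81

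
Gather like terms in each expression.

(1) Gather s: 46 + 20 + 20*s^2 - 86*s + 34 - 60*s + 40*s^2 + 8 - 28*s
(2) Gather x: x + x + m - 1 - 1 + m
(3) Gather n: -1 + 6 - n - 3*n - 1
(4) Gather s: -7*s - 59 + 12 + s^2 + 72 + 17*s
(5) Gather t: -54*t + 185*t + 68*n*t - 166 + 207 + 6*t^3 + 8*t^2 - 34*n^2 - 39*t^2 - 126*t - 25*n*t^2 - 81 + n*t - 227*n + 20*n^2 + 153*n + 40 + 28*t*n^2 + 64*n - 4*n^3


(1) = 60*s^2 - 174*s + 108
(2) = 2*m + 2*x - 2
(3) = 4 - 4*n
(4) = s^2 + 10*s + 25
(5) = -4*n^3 - 14*n^2 - 10*n + 6*t^3 + t^2*(-25*n - 31) + t*(28*n^2 + 69*n + 5)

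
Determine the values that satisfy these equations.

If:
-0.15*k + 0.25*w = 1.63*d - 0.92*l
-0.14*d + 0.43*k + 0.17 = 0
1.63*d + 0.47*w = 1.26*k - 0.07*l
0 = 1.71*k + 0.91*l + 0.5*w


Then:
d = 0.69
k = -0.17
l = 2.06
w = -3.16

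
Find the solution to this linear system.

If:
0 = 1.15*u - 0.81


Then:
u = 0.70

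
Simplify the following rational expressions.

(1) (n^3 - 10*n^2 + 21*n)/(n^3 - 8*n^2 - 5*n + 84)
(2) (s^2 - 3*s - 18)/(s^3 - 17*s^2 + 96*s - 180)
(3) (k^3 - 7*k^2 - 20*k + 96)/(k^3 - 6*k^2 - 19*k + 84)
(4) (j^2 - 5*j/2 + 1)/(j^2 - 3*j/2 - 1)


(1) = (n^2 - 3*n)/(n^2 - n - 12)
(2) = (s + 3)/(s^2 - 11*s + 30)
(3) = (k - 8)/(k - 7)
(4) = (2*j - 1)/(2*j + 1)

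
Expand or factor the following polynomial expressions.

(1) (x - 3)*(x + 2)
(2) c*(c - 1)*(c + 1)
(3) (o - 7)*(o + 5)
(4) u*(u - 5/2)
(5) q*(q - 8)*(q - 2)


(1) = x^2 - x - 6
(2) = c^3 - c
(3) = o^2 - 2*o - 35
(4) = u^2 - 5*u/2
(5) = q^3 - 10*q^2 + 16*q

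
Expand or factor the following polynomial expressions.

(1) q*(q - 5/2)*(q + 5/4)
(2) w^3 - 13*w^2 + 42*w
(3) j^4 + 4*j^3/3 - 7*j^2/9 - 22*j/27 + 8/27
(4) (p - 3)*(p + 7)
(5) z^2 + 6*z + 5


(1) = q^3 - 5*q^2/4 - 25*q/8
(2) = w*(w - 7)*(w - 6)
(3) = (j - 2/3)*(j - 1/3)*(j + 1)*(j + 4/3)
(4) = p^2 + 4*p - 21
(5) = (z + 1)*(z + 5)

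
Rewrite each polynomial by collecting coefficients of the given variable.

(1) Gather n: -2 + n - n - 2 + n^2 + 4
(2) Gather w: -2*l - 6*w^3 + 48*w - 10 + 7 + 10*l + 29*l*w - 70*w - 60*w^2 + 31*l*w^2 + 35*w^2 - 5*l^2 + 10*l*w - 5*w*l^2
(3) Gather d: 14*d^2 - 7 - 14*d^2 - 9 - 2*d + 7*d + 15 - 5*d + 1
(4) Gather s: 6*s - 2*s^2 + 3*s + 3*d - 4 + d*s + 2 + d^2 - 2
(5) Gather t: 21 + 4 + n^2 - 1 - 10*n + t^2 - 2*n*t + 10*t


(1) = n^2
(2) = -5*l^2 + 8*l - 6*w^3 + w^2*(31*l - 25) + w*(-5*l^2 + 39*l - 22) - 3
(3) = 0
(4) = d^2 + 3*d - 2*s^2 + s*(d + 9) - 4
(5) = n^2 - 10*n + t^2 + t*(10 - 2*n) + 24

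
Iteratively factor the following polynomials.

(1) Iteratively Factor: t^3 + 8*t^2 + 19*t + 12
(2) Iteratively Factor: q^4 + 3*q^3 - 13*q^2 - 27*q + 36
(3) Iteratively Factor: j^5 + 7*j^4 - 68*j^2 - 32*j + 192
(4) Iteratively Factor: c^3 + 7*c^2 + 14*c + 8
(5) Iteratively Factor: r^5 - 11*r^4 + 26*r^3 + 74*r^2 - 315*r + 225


(1) = (t + 1)*(t^2 + 7*t + 12) = (t + 1)*(t + 3)*(t + 4)
(2) = (q + 3)*(q^3 - 13*q + 12) = (q - 3)*(q + 3)*(q^2 + 3*q - 4) = (q - 3)*(q - 1)*(q + 3)*(q + 4)
(3) = (j + 3)*(j^4 + 4*j^3 - 12*j^2 - 32*j + 64) = (j - 2)*(j + 3)*(j^3 + 6*j^2 - 32) = (j - 2)*(j + 3)*(j + 4)*(j^2 + 2*j - 8) = (j - 2)^2*(j + 3)*(j + 4)*(j + 4)
(4) = (c + 1)*(c^2 + 6*c + 8) = (c + 1)*(c + 2)*(c + 4)
(5) = (r - 5)*(r^4 - 6*r^3 - 4*r^2 + 54*r - 45) = (r - 5)*(r - 3)*(r^3 - 3*r^2 - 13*r + 15) = (r - 5)*(r - 3)*(r + 3)*(r^2 - 6*r + 5) = (r - 5)*(r - 3)*(r - 1)*(r + 3)*(r - 5)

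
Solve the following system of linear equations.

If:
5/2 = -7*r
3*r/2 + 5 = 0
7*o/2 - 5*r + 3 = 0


Then:
No Solution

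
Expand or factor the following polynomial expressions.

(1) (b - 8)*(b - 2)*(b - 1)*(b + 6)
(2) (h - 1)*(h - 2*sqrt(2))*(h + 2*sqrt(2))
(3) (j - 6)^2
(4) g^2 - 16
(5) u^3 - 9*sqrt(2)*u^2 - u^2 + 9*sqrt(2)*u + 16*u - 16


(1) = b^4 - 5*b^3 - 40*b^2 + 140*b - 96
(2) = h^3 - h^2 - 8*h + 8
(3) = j^2 - 12*j + 36
(4) = (g - 4)*(g + 4)
(5) = (u - 1)*(u - 8*sqrt(2))*(u - sqrt(2))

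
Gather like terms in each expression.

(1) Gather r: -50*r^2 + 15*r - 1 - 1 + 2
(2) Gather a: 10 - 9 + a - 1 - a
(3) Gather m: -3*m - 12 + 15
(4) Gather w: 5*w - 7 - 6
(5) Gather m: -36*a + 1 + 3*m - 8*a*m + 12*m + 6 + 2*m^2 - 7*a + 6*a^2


(1) = -50*r^2 + 15*r
(2) = 0
(3) = 3 - 3*m
(4) = 5*w - 13
(5) = 6*a^2 - 43*a + 2*m^2 + m*(15 - 8*a) + 7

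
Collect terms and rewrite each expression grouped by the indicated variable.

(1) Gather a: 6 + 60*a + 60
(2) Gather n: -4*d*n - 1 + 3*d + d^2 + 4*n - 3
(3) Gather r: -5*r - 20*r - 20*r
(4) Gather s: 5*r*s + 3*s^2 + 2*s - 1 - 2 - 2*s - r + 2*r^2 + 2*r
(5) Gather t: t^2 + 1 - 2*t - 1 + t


(1) = 60*a + 66
(2) = d^2 + 3*d + n*(4 - 4*d) - 4
(3) = -45*r
(4) = 2*r^2 + 5*r*s + r + 3*s^2 - 3
(5) = t^2 - t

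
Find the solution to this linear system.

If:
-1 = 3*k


Then:
k = -1/3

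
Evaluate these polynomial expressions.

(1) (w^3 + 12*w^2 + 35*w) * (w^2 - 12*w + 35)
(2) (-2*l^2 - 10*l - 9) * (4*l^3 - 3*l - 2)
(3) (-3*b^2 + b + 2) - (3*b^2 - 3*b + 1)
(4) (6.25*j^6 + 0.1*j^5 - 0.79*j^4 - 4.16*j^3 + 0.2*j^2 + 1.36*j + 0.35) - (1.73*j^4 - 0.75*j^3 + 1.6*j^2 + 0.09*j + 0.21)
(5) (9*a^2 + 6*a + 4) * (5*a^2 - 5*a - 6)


(1) = w^5 - 74*w^3 + 1225*w
(2) = -8*l^5 - 40*l^4 - 30*l^3 + 34*l^2 + 47*l + 18
(3) = -6*b^2 + 4*b + 1
(4) = 6.25*j^6 + 0.1*j^5 - 2.52*j^4 - 3.41*j^3 - 1.4*j^2 + 1.27*j + 0.14
(5) = 45*a^4 - 15*a^3 - 64*a^2 - 56*a - 24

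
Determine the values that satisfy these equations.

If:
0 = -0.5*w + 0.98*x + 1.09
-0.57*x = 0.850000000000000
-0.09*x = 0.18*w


Then:
No Solution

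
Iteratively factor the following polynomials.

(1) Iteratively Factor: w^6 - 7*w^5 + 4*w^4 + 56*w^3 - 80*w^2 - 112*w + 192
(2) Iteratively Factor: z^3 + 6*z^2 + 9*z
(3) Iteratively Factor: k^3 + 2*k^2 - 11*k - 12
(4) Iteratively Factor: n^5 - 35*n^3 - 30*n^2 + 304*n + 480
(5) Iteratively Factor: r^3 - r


(1) = (w - 4)*(w^5 - 3*w^4 - 8*w^3 + 24*w^2 + 16*w - 48) = (w - 4)*(w - 2)*(w^4 - w^3 - 10*w^2 + 4*w + 24) = (w - 4)*(w - 2)*(w + 2)*(w^3 - 3*w^2 - 4*w + 12) = (w - 4)*(w - 2)*(w + 2)^2*(w^2 - 5*w + 6) = (w - 4)*(w - 2)^2*(w + 2)^2*(w - 3)
(2) = (z + 3)*(z^2 + 3*z) = z*(z + 3)*(z + 3)
(3) = (k + 1)*(k^2 + k - 12) = (k - 3)*(k + 1)*(k + 4)
(4) = (n + 3)*(n^4 - 3*n^3 - 26*n^2 + 48*n + 160) = (n - 4)*(n + 3)*(n^3 + n^2 - 22*n - 40) = (n - 4)*(n + 2)*(n + 3)*(n^2 - n - 20) = (n - 4)*(n + 2)*(n + 3)*(n + 4)*(n - 5)
(5) = (r - 1)*(r^2 + r) = r*(r - 1)*(r + 1)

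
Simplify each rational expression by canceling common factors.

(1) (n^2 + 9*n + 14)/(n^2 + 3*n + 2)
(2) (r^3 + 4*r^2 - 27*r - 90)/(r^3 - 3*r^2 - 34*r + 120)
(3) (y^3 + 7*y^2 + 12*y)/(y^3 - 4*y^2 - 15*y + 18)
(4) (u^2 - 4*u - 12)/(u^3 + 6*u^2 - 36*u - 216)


(1) = (n + 7)/(n + 1)
(2) = (r + 3)/(r - 4)
(3) = (y^2 + 4*y)/(y^2 - 7*y + 6)
(4) = (u + 2)/(u^2 + 12*u + 36)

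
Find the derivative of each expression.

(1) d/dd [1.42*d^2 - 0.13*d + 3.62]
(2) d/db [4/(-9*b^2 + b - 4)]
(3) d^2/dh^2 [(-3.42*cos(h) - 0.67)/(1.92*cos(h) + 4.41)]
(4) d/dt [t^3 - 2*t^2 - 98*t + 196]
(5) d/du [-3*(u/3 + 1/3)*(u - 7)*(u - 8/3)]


(1) = 2.84*d - 0.13
(2) = 4*(18*b - 1)/(9*b^2 - b + 4)^2
(3) = (-26.487936*cos(h)^2 + 60.839478*cos(h) + 52.975872)/(7.077888*cos(h)^3 + 48.771072*cos(h)^2 + 112.021056*cos(h) + 85.766121)
(4) = 3*t^2 - 4*t - 98
(5) = -3*u^2 + 52*u/3 - 9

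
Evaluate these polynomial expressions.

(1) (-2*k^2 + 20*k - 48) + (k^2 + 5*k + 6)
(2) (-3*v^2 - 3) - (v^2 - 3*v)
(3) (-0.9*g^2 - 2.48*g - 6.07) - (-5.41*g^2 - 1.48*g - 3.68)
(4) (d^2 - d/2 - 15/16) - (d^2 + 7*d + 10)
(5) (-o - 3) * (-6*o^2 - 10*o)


(1) = -k^2 + 25*k - 42
(2) = -4*v^2 + 3*v - 3
(3) = 4.51*g^2 - 1.0*g - 2.39
(4) = -15*d/2 - 175/16
(5) = 6*o^3 + 28*o^2 + 30*o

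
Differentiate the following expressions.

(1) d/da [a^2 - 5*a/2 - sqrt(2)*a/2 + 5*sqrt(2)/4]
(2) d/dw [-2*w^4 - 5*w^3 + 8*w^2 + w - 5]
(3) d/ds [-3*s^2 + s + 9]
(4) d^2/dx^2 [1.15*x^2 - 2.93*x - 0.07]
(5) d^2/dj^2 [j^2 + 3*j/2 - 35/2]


(1) = 2*a - 5/2 - sqrt(2)/2
(2) = -8*w^3 - 15*w^2 + 16*w + 1
(3) = 1 - 6*s
(4) = 2.30000000000000
(5) = 2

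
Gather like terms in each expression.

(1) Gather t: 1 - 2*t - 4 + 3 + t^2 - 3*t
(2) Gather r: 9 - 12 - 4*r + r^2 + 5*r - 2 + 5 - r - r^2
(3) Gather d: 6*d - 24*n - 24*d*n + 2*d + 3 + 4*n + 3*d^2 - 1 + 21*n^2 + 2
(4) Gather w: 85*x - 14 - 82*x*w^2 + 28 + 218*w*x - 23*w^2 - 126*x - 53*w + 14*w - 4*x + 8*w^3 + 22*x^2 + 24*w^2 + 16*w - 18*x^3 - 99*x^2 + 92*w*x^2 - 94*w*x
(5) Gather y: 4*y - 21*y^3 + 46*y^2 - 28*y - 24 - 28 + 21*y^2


(1) = t^2 - 5*t
(2) = 0
(3) = 3*d^2 + d*(8 - 24*n) + 21*n^2 - 20*n + 4
(4) = 8*w^3 + w^2*(1 - 82*x) + w*(92*x^2 + 124*x - 23) - 18*x^3 - 77*x^2 - 45*x + 14
(5) = -21*y^3 + 67*y^2 - 24*y - 52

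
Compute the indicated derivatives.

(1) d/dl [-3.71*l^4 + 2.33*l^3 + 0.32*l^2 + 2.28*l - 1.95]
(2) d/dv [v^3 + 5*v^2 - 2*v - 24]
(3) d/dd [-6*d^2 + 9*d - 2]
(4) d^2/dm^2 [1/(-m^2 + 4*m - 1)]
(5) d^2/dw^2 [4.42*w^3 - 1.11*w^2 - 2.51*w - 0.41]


(1) = -14.84*l^3 + 6.99*l^2 + 0.64*l + 2.28
(2) = 3*v^2 + 10*v - 2
(3) = 9 - 12*d
(4) = 2*(m^2 - 4*m - 4*(m - 2)^2 + 1)/(m^2 - 4*m + 1)^3
(5) = 26.52*w - 2.22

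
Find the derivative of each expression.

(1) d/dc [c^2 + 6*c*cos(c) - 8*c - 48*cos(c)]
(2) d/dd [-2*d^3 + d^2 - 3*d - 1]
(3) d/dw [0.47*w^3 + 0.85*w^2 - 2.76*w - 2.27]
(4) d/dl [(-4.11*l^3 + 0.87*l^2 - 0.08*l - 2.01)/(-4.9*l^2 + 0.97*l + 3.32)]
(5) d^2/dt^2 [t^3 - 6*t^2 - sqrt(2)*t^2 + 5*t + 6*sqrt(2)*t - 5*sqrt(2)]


(1) = -6*c*sin(c) + 2*c + 48*sin(c) + 6*cos(c) - 8
(2) = -6*d^2 + 2*d - 3
(3) = 1.41*w^2 + 1.7*w - 2.76
(4) = (20.139*l^4 - 7.9734*l^3 - 40.4837*l^2 - 13.9212*l + 1.6841)/(24.01*l^4 - 9.506*l^3 - 31.5951*l^2 + 6.4408*l + 11.0224)
(5) = 6*t - 12 - 2*sqrt(2)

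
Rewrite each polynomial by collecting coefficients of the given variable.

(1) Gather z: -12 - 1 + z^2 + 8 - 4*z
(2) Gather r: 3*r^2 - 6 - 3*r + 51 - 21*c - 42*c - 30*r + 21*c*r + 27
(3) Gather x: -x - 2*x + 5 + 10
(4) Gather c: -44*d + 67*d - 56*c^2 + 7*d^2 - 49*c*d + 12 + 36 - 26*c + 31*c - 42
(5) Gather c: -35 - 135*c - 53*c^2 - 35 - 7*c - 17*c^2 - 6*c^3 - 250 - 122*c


(1) = z^2 - 4*z - 5
(2) = -63*c + 3*r^2 + r*(21*c - 33) + 72
(3) = 15 - 3*x
(4) = -56*c^2 + c*(5 - 49*d) + 7*d^2 + 23*d + 6
(5) = -6*c^3 - 70*c^2 - 264*c - 320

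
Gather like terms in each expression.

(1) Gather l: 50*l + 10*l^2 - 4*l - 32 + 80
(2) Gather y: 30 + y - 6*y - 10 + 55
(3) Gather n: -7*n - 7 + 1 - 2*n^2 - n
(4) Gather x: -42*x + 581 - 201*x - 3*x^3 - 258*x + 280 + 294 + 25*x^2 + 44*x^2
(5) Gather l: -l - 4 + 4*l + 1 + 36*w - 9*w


(1) = 10*l^2 + 46*l + 48
(2) = 75 - 5*y
(3) = -2*n^2 - 8*n - 6
(4) = -3*x^3 + 69*x^2 - 501*x + 1155
(5) = 3*l + 27*w - 3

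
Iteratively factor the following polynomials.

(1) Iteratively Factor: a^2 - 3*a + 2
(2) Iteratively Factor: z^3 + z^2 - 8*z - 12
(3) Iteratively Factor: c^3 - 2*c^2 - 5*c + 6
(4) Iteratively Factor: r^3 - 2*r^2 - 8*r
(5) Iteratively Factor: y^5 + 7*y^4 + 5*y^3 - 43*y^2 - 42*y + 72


(1) = (a - 1)*(a - 2)
(2) = (z + 2)*(z^2 - z - 6) = (z + 2)^2*(z - 3)
(3) = (c - 3)*(c^2 + c - 2) = (c - 3)*(c - 1)*(c + 2)
(4) = (r + 2)*(r^2 - 4*r) = r*(r + 2)*(r - 4)
(5) = (y - 2)*(y^4 + 9*y^3 + 23*y^2 + 3*y - 36) = (y - 2)*(y + 3)*(y^3 + 6*y^2 + 5*y - 12) = (y - 2)*(y + 3)*(y + 4)*(y^2 + 2*y - 3) = (y - 2)*(y + 3)^2*(y + 4)*(y - 1)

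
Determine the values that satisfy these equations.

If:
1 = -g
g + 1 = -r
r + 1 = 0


Then:
No Solution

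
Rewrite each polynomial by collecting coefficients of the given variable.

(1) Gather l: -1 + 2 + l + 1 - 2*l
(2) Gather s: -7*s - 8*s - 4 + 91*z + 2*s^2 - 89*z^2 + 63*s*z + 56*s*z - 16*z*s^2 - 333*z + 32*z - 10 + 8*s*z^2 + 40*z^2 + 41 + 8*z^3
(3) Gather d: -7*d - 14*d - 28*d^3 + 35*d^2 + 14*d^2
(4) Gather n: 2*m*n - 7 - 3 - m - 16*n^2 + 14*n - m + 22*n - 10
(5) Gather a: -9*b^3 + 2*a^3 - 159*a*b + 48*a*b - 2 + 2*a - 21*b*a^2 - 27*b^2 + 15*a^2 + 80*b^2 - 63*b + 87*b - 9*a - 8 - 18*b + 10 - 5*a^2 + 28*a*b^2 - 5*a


(1) = 2 - l
(2) = s^2*(2 - 16*z) + s*(8*z^2 + 119*z - 15) + 8*z^3 - 49*z^2 - 210*z + 27
(3) = -28*d^3 + 49*d^2 - 21*d
(4) = -2*m - 16*n^2 + n*(2*m + 36) - 20
(5) = 2*a^3 + a^2*(10 - 21*b) + a*(28*b^2 - 111*b - 12) - 9*b^3 + 53*b^2 + 6*b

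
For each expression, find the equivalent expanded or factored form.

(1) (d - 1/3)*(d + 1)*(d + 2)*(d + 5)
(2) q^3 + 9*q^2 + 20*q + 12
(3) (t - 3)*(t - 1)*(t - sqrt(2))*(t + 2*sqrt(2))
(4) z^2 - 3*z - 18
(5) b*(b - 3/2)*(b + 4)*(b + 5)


(1) = d^4 + 23*d^3/3 + 43*d^2/3 + 13*d/3 - 10/3
(2) = (q + 1)*(q + 2)*(q + 6)
(3) = t^4 - 4*t^3 + sqrt(2)*t^3 - 4*sqrt(2)*t^2 - t^2 + 3*sqrt(2)*t + 16*t - 12
(4) = (z - 6)*(z + 3)
(5) = b^4 + 15*b^3/2 + 13*b^2/2 - 30*b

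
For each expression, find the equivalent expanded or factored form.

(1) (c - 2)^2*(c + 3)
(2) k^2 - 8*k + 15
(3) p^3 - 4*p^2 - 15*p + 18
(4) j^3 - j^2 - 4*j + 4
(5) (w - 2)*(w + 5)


(1) = c^3 - c^2 - 8*c + 12
(2) = (k - 5)*(k - 3)
(3) = (p - 6)*(p - 1)*(p + 3)
(4) = (j - 2)*(j - 1)*(j + 2)
(5) = w^2 + 3*w - 10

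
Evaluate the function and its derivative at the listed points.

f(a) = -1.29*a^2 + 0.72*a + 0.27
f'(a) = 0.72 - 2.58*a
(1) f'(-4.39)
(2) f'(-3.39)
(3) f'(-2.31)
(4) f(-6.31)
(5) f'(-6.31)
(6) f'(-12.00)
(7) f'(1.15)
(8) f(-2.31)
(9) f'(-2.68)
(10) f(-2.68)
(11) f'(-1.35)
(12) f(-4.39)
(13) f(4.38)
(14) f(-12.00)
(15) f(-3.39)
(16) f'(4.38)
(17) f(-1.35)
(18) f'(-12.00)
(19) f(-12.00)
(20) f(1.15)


(1) = 12.05
(2) = 9.47
(3) = 6.68
(4) = -55.64
(5) = 17.00
(6) = 31.68
(7) = -2.25
(8) = -8.28
(9) = 7.63
(10) = -10.92
(11) = 4.20
(12) = -27.75
(13) = -21.32
(14) = -194.13
(15) = -17.00
(16) = -10.58
(17) = -3.05
(18) = 31.68
(19) = -194.13
(20) = -0.61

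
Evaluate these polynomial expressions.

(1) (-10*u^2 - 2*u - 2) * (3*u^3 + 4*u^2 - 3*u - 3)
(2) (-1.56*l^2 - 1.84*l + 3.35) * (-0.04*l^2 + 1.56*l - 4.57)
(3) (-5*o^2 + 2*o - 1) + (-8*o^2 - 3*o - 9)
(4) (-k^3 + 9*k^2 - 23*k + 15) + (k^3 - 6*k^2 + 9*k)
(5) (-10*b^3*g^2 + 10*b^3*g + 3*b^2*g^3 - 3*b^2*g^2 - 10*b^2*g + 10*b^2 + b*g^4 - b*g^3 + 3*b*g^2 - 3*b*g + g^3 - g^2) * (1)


(1) = -30*u^5 - 46*u^4 + 16*u^3 + 28*u^2 + 12*u + 6
(2) = 0.0624*l^4 - 2.36*l^3 + 4.1248*l^2 + 13.6348*l - 15.3095
(3) = -13*o^2 - o - 10
(4) = 3*k^2 - 14*k + 15
(5) = -10*b^3*g^2 + 10*b^3*g + 3*b^2*g^3 - 3*b^2*g^2 - 10*b^2*g + 10*b^2 + b*g^4 - b*g^3 + 3*b*g^2 - 3*b*g + g^3 - g^2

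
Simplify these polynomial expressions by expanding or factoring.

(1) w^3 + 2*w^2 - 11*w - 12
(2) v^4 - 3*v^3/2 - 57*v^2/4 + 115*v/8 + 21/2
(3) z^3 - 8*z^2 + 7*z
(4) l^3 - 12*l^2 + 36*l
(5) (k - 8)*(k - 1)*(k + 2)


(1) = (w - 3)*(w + 1)*(w + 4)
(2) = (v - 4)*(v - 3/2)*(v + 1/2)*(v + 7/2)
(3) = z*(z - 7)*(z - 1)
(4) = l*(l - 6)^2
(5) = k^3 - 7*k^2 - 10*k + 16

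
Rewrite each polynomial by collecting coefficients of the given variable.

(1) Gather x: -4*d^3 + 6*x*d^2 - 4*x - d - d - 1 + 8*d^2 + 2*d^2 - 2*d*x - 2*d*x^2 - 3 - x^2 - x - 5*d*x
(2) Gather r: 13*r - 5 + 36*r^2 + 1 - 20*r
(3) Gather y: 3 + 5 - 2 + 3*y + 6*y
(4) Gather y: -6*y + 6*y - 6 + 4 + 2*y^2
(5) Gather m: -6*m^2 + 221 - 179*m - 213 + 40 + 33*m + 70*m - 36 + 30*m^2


(1) = -4*d^3 + 10*d^2 - 2*d + x^2*(-2*d - 1) + x*(6*d^2 - 7*d - 5) - 4
(2) = 36*r^2 - 7*r - 4
(3) = 9*y + 6
(4) = 2*y^2 - 2
(5) = 24*m^2 - 76*m + 12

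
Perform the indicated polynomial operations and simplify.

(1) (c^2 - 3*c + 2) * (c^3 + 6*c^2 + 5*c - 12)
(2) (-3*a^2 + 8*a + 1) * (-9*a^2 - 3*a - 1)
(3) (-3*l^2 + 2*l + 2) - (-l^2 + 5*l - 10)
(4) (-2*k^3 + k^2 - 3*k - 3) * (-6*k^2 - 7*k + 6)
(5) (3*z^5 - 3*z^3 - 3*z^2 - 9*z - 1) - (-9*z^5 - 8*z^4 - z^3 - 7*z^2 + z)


(1) = c^5 + 3*c^4 - 11*c^3 - 15*c^2 + 46*c - 24
(2) = 27*a^4 - 63*a^3 - 30*a^2 - 11*a - 1
(3) = -2*l^2 - 3*l + 12
(4) = 12*k^5 + 8*k^4 - k^3 + 45*k^2 + 3*k - 18
(5) = 12*z^5 + 8*z^4 - 2*z^3 + 4*z^2 - 10*z - 1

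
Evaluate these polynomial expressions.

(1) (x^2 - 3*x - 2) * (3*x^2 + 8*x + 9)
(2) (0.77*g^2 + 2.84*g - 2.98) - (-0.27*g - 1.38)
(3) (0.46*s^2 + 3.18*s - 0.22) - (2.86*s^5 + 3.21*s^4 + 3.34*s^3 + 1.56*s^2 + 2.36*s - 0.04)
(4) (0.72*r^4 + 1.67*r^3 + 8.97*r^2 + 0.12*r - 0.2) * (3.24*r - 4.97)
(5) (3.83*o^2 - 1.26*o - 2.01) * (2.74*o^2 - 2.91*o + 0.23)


(1) = 3*x^4 - x^3 - 21*x^2 - 43*x - 18
(2) = 0.77*g^2 + 3.11*g - 1.6
(3) = -2.86*s^5 - 3.21*s^4 - 3.34*s^3 - 1.1*s^2 + 0.82*s - 0.18
(4) = 2.3328*r^5 + 1.8324*r^4 + 20.7629*r^3 - 44.1921*r^2 - 1.2444*r + 0.994
(5) = 10.4942*o^4 - 14.5977*o^3 - 0.9599*o^2 + 5.5593*o - 0.4623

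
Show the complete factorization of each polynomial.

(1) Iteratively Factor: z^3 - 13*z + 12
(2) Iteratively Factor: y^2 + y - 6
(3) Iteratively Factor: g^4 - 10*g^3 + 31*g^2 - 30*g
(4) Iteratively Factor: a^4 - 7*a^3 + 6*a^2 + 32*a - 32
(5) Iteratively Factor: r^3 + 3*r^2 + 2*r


(1) = (z - 3)*(z^2 + 3*z - 4) = (z - 3)*(z - 1)*(z + 4)
(2) = (y + 3)*(y - 2)
(3) = (g - 3)*(g^3 - 7*g^2 + 10*g) = (g - 5)*(g - 3)*(g^2 - 2*g) = (g - 5)*(g - 3)*(g - 2)*(g)
(4) = (a + 2)*(a^3 - 9*a^2 + 24*a - 16) = (a - 1)*(a + 2)*(a^2 - 8*a + 16) = (a - 4)*(a - 1)*(a + 2)*(a - 4)
(5) = (r + 2)*(r^2 + r) = r*(r + 2)*(r + 1)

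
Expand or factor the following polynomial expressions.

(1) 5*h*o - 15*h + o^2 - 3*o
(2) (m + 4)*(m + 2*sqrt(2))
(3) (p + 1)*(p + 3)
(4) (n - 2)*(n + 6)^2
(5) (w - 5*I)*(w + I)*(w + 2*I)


(1) = (5*h + o)*(o - 3)
(2) = m^2 + 2*sqrt(2)*m + 4*m + 8*sqrt(2)
(3) = p^2 + 4*p + 3
(4) = n^3 + 10*n^2 + 12*n - 72
(5) = w^3 - 2*I*w^2 + 13*w + 10*I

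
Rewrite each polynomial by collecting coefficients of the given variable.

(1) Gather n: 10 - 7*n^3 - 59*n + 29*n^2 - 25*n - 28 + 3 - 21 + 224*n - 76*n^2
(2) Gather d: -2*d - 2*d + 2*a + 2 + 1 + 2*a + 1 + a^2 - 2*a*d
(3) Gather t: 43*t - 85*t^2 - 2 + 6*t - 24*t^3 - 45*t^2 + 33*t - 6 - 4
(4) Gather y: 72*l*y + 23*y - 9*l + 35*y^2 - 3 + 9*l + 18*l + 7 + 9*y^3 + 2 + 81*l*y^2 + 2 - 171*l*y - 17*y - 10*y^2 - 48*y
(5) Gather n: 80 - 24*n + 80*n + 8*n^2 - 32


(1) = -7*n^3 - 47*n^2 + 140*n - 36
(2) = a^2 + 4*a + d*(-2*a - 4) + 4
(3) = -24*t^3 - 130*t^2 + 82*t - 12
(4) = 18*l + 9*y^3 + y^2*(81*l + 25) + y*(-99*l - 42) + 8
(5) = 8*n^2 + 56*n + 48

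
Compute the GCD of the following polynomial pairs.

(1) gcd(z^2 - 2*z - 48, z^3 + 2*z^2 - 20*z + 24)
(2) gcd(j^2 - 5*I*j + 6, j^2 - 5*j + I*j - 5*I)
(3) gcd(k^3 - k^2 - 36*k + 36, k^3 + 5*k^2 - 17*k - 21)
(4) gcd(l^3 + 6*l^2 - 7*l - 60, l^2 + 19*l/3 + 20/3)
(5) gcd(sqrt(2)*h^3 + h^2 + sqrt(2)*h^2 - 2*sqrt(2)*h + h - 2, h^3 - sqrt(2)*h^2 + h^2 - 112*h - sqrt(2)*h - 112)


(1) = gcd((z - 8)*(z + 6), (z - 2)^2*(z + 6)) = z + 6
(2) = gcd((j - 6*I)*(j + I), (j - 5)*(j + I)) = j + I
(3) = 1
(4) = gcd((l - 3)*(l + 4)*(l + 5), (l + 4/3)*(l + 5)) = l + 5
(5) = gcd((h - 1)*(h + 2)*(sqrt(2)*h + 1), (h + 1)*(h - 8*sqrt(2))*(h + 7*sqrt(2))) = 1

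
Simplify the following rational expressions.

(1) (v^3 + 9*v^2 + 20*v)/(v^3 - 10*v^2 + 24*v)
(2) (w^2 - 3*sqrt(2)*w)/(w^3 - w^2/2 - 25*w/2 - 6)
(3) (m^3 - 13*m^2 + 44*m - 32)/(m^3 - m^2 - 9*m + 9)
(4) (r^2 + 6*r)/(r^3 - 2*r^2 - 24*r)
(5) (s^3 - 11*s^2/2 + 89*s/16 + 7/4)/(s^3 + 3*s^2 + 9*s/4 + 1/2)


(1) = (v^2 + 9*v + 20)/(v^2 - 10*v + 24)
(2) = (2*w^2 - 6*sqrt(2)*w)/(2*w^3 - w^2 - 25*w - 12)
(3) = (m^2 - 12*m + 32)/(m^2 - 9)
(4) = (r + 6)/(r^2 - 2*r - 24)
(5) = (16*s^3 - 88*s^2 + 89*s + 28)/(16*s^3 + 48*s^2 + 36*s + 8)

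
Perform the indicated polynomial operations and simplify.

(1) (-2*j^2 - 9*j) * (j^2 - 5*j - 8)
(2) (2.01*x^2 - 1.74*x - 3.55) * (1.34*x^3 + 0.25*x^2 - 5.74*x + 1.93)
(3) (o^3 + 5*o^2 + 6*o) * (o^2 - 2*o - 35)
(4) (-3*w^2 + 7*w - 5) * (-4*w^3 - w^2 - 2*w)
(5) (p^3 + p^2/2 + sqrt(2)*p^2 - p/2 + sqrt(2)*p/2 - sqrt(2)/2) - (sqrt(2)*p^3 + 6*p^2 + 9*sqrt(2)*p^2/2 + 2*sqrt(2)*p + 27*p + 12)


(1) = -2*j^4 + j^3 + 61*j^2 + 72*j
(2) = 2.6934*x^5 - 1.8291*x^4 - 16.7294*x^3 + 12.9794*x^2 + 17.0188*x - 6.8515
(3) = o^5 + 3*o^4 - 39*o^3 - 187*o^2 - 210*o
(4) = 12*w^5 - 25*w^4 + 19*w^3 - 9*w^2 + 10*w
(5) = -sqrt(2)*p^3 + p^3 - 11*p^2/2 - 7*sqrt(2)*p^2/2 - 55*p/2 - 3*sqrt(2)*p/2 - 12 - sqrt(2)/2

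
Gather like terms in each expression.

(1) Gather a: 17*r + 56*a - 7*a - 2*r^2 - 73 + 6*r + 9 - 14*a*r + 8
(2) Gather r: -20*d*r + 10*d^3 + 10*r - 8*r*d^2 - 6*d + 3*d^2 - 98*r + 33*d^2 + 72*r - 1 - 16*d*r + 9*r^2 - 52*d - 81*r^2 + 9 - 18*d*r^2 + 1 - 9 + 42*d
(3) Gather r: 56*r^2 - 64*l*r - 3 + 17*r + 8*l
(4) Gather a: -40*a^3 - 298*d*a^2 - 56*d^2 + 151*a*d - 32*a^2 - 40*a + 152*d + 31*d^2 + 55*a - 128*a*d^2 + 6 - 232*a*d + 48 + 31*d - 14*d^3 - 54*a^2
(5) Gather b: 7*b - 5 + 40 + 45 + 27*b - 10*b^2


(1) = a*(49 - 14*r) - 2*r^2 + 23*r - 56
(2) = 10*d^3 + 36*d^2 - 16*d + r^2*(-18*d - 72) + r*(-8*d^2 - 36*d - 16)
(3) = 8*l + 56*r^2 + r*(17 - 64*l) - 3
(4) = -40*a^3 + a^2*(-298*d - 86) + a*(-128*d^2 - 81*d + 15) - 14*d^3 - 25*d^2 + 183*d + 54
(5) = -10*b^2 + 34*b + 80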